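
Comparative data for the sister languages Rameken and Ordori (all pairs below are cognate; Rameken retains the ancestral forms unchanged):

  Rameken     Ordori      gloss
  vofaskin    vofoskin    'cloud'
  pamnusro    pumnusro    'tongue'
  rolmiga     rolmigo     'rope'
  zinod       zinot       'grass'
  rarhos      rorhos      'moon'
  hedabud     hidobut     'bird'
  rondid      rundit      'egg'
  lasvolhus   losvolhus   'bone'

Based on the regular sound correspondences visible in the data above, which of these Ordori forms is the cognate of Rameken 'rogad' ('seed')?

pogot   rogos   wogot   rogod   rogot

rogot

vofaskin ~ vofoskin, lasvolhus ~ losvolhus — Rameken a corresponds to Ordori o after a consonant, before a consonant other than r, m, n, p, b, f, v.
zinod ~ zinot, hedabud ~ hidobut — Rameken d corresponds to Ordori t word-finally.
Applying these to Rameken 'rogad':
  rogad → rogod   (a→o after a consonant, before a consonant other than r, m, n, p, b, f, v)
  rogod → rogot   (d→t word-finally)
So the Ordori cognate is 'rogot'.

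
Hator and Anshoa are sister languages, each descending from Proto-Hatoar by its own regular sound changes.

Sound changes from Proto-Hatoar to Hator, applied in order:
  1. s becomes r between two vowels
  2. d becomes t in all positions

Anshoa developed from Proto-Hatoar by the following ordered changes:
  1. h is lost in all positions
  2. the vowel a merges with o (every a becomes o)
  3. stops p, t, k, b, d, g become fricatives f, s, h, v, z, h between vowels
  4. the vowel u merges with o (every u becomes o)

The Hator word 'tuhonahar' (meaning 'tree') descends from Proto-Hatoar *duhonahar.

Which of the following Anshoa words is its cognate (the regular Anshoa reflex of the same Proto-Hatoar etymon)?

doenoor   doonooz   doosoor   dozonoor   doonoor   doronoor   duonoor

Anshoa: *duhonahar > duonaar > duonoor > doonoor  (by h-loss, vowel merger, vowel merger)
Only 'doonoor' matches the regular Anshoa development of *duhonahar.

doonoor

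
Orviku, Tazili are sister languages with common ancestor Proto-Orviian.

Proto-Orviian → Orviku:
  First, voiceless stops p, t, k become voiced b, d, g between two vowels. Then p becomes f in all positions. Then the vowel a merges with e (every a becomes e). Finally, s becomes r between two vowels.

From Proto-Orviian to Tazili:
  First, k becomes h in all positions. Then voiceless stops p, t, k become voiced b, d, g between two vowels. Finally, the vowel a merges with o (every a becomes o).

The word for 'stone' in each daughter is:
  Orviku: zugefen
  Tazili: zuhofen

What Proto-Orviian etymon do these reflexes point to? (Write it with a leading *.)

*zukafen

Position 3: Orviku has g, Tazili has h. Taking the neighbouring segments as reconstructed: Orviku g could go back to *k or *g; Tazili h could go back to *k or *h — the one source consistent with every daughter is *k.
Position 4: Orviku has e, Tazili has o. Taking the neighbouring segments as reconstructed: Orviku e could go back to *a or *e; Tazili o could go back to *a or *o — the one source consistent with every daughter is *a.
The remaining positions agree across the daughters. Check the candidate against every language:
Orviku: start from *zukafen.
  rule 1 (intervocalic voicing): zukafen → zugafen
  rule 2: no change — zugafen
  rule 3 (vowel merger): zugafen → zugefen
  rule 4: no change — zugefen
  ⇒ Orviku zugefen
Tazili: *zukafen
  zukafen → zuhafen   [unconditioned shift]
  zuhafen (rule 2 does not apply)
  zuhafen → zuhofen   [vowel merger]
  giving Tazili zuhofen.
Only *zukafen yields all of Orviku zugefen, Tazili zuhofen.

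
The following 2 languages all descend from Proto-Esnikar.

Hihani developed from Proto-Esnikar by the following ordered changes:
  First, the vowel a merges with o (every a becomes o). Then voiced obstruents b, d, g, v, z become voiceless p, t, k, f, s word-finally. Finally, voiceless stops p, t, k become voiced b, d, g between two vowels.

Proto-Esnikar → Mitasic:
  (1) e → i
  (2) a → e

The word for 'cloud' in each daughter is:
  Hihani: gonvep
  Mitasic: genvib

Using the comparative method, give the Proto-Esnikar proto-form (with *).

Position 2: Hihani has o, Mitasic has e. In Mitasic, e can only continue *a, so the proto-segment is *a.
Position 5: Hihani has e, Mitasic has i. Hihani preserves e here (none of its changes turn any other segment into e), so the proto-segment is *e.
Position 6: Hihani has p, Mitasic has b. Mitasic preserves b here (none of its changes turn any other segment into b), so the proto-segment is *b.
This points to *ganveb. Verify forward in each daughter:
Hihani: start from *ganveb.
  rule 1 (vowel merger): ganveb → gonveb
  rule 2 (final devoicing): gonveb → gonvep
  rule 3: no change — gonvep
  ⇒ Hihani gonvep
Mitasic: *ganveb > ganvib > genvib  (by vowel merger, vowel merger)
*ganveb is the unique common source.

*ganveb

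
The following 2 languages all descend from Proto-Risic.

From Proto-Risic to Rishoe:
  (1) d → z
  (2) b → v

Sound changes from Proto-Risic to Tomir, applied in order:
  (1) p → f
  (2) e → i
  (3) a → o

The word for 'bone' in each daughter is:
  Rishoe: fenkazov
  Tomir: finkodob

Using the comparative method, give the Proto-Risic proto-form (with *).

*fenkadob

Position 5: Rishoe has a, Tomir has o. Rishoe preserves a here (none of its changes turn any other segment into a), so the proto-segment is *a.
Position 2: Rishoe has e, Tomir has i. Rishoe preserves e here (none of its changes turn any other segment into e), so the proto-segment is *e.
Verify the candidate proto-form against each daughter:
Rishoe: start from *fenkadob.
  rule 1 (unconditioned shift): fenkadob → fenkazob
  rule 2 (unconditioned shift): fenkazob → fenkazov
  ⇒ Rishoe fenkazov
Tomir: *fenkadob > finkadob > finkodob  (by vowel merger, vowel merger)
Only *fenkadob yields all of Rishoe fenkazov, Tomir finkodob.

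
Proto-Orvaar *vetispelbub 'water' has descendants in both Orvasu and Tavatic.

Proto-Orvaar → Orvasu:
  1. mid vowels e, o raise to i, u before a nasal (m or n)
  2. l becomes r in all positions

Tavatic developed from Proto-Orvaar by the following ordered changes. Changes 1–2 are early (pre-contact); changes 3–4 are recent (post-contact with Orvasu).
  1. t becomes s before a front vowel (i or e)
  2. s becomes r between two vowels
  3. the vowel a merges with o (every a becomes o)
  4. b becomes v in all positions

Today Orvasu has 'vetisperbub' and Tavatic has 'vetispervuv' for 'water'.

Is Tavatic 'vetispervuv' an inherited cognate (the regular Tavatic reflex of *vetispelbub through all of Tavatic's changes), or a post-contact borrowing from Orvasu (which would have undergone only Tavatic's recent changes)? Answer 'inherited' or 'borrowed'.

borrowed

If inherited, *vetispelbub would pass through all of Tavatic's changes:
Tavatic: *vetispelbub > vesispelbub > verispelbub > verispelvuv  (by palatalisation, rhotacism, unconditioned shift)
If borrowed from Orvasu 'vetisperbub' after the early changes, it would undergo only the recent ones:
  rule 3 (vowel merger): no change (vetisperbub)
  rule 4 (unconditioned shift): vetisperbub → vetispervuv
  ⇒ as a loan: vetispervuv
Tavatic 'vetispervuv' matches the loan outcome 'vetispervuv', not the inherited 'verispelvuv' — it skipped the early Tavatic changes, so it was borrowed from Orvasu.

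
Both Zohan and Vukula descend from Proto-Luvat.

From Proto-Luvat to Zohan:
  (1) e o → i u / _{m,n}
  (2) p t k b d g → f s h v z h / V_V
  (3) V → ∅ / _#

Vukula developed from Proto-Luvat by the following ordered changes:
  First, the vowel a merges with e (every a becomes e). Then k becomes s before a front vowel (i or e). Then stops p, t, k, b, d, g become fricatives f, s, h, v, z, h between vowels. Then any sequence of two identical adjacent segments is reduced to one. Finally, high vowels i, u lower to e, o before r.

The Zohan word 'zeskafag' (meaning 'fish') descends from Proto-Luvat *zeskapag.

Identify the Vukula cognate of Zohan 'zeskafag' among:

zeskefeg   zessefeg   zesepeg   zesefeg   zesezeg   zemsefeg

Vukula: *zeskapag > zeskepeg > zessepeg > zessefeg > zesefeg  (by vowel merger, palatalisation, intervocalic lenition, degemination)
Only 'zesefeg' matches the regular Vukula development of *zeskapag.

zesefeg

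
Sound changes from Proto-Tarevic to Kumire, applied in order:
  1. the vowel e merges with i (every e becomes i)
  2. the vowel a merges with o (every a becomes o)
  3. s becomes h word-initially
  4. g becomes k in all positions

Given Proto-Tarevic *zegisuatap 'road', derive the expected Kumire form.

zikisuotop

Kumire: *zegisuatap
  zegisuatap → zigisuatap   [vowel merger]
  zigisuatap → zigisuotop   [vowel merger]
  zigisuotop (rule 3 does not apply)
  zigisuotop → zikisuotop   [unconditioned shift]
  giving Kumire zikisuotop.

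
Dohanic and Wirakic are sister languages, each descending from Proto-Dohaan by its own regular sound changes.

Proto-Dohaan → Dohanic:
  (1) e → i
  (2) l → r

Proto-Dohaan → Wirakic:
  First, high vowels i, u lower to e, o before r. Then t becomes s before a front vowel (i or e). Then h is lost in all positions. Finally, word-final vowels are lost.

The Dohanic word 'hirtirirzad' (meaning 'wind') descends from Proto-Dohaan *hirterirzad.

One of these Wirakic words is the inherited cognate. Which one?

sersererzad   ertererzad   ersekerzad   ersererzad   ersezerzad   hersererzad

ersererzad

Wirakic: start from *hirterirzad.
  rule 1 (pre-rhotic lowering): hirterirzad → hertererzad
  rule 2 (palatalisation): hertererzad → hersererzad
  rule 3 (h-loss): hersererzad → ersererzad
  rule 4: no change — ersererzad
  ⇒ Wirakic ersererzad
Only 'ersererzad' matches the regular Wirakic development of *hirterirzad.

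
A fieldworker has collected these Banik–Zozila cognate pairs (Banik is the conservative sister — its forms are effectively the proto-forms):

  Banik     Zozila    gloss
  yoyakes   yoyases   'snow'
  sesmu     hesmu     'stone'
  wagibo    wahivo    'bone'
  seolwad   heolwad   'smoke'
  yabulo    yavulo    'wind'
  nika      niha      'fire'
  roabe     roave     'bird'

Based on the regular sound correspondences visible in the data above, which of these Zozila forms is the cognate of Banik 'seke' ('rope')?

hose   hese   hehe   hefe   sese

hese

sesmu ~ hesmu, seolwad ~ heolwad — Banik s corresponds to Zozila h word-initially before a front vowel.
yoyakes ~ yoyases — Banik k corresponds to Zozila s between vowels (before a front vowel).
Applying these to Banik 'seke':
  seke → heke   (s→h word-initially before a front vowel)
  heke → hese   (k→s between vowels (before a front vowel))
So the Zozila cognate is 'hese'.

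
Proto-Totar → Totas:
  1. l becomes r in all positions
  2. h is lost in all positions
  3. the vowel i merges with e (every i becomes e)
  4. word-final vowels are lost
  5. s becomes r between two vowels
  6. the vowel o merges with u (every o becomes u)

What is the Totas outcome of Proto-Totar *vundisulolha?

vunderurur

Totas: *vundisulolha
  vundisulolha → vundisurorha   [unconditioned shift]
  vundisurorha → vundisurora   [h-loss]
  vundisurora → vundesurora   [vowel merger]
  vundesurora → vundesuror   [apocope]
  vundesuror → vunderuror   [rhotacism]
  vunderuror → vunderurur   [vowel merger]
  giving Totas vunderurur.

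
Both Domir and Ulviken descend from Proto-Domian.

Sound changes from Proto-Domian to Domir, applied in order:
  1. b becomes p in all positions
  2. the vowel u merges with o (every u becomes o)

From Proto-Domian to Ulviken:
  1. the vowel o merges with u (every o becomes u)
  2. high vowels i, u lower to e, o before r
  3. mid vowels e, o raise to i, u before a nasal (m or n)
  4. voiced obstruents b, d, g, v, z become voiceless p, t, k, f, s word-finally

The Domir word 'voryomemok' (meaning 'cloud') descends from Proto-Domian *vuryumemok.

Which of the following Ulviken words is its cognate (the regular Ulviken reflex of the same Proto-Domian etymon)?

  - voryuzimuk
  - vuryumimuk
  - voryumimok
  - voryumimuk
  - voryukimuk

voryumimuk

Ulviken: *vuryumemok > vuryumemuk > voryumemuk > voryumimuk  (by vowel merger, pre-rhotic lowering, pre-nasal raising)
Among the options, 'voryumimuk' alone shows every Ulviken change applied in order.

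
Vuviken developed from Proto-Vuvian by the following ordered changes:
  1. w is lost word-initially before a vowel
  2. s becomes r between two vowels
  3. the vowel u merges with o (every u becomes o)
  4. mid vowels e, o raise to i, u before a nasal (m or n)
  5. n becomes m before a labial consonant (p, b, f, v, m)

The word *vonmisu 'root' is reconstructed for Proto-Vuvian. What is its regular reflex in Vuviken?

Vuviken: *vonmisu > vonmiru > vonmiro > vunmiro > vummiro  (by rhotacism, vowel merger, pre-nasal raising, nasal place assimilation)

vummiro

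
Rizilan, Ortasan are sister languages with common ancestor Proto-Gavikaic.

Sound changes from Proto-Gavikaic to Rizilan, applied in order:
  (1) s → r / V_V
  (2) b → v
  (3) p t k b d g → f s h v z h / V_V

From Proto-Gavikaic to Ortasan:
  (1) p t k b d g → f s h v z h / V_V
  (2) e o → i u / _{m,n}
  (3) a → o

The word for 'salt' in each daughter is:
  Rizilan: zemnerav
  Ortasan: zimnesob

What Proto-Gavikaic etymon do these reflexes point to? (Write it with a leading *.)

Position 8: Rizilan has v, Ortasan has b. Ortasan preserves b here (none of its changes turn any other segment into b), so the proto-segment is *b.
Position 7: Rizilan has a, Ortasan has o. Rizilan preserves a here (none of its changes turn any other segment into a), so the proto-segment is *a.
This points to *zemnesab. Verify forward in each daughter:
Rizilan: *zemnesab
  zemnesab → zemnerab   [rhotacism]
  zemnerab → zemnerav   [unconditioned shift]
  zemnerav (rule 3 does not apply)
  giving Rizilan zemnerav.
Ortasan: *zemnesab > zimnesab > zimnesob  (by pre-nasal raising, vowel merger)
Only *zemnesab yields all of Rizilan zemnerav, Ortasan zimnesob.

*zemnesab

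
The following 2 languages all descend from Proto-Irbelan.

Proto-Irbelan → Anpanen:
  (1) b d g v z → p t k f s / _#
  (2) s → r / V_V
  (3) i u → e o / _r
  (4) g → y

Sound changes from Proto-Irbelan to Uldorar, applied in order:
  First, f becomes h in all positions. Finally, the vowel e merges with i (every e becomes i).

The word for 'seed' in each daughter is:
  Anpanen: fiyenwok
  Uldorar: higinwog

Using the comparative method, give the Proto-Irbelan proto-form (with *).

*figenwog

Position 4: Anpanen has e, Uldorar has i. Taking the neighbouring segments as reconstructed: Anpanen e can only go back to *e; Uldorar i could go back to *e or *i — the one source consistent with every daughter is *e.
Position 1: Anpanen has f, Uldorar has h. Taking the neighbouring segments as reconstructed: Anpanen f can only go back to *f; Uldorar h could go back to *f or *h — the one source consistent with every daughter is *f.
This points to *figenwog. Verify forward in each daughter:
Anpanen: *figenwog
  figenwog → figenwok   [final devoicing]
  figenwok (rule 2 does not apply)
  figenwok (rule 3 does not apply)
  figenwok → fiyenwok   [unconditioned shift]
  giving Anpanen fiyenwok.
Uldorar: *figenwog
  figenwog → higenwog   [unconditioned shift]
  higenwog → higinwog   [vowel merger]
  giving Uldorar higinwog.
No other proto-form is consistent with every reflex, so the reconstruction is *figenwog.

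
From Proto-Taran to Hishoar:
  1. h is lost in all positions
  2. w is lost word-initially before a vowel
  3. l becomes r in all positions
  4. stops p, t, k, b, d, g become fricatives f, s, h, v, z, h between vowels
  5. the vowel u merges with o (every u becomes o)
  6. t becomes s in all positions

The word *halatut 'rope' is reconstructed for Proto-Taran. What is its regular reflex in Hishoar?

arasos

Hishoar: *halatut > alatut > aratut > arasut > arasot > arasos  (by h-loss, unconditioned shift, intervocalic lenition, vowel merger, unconditioned shift)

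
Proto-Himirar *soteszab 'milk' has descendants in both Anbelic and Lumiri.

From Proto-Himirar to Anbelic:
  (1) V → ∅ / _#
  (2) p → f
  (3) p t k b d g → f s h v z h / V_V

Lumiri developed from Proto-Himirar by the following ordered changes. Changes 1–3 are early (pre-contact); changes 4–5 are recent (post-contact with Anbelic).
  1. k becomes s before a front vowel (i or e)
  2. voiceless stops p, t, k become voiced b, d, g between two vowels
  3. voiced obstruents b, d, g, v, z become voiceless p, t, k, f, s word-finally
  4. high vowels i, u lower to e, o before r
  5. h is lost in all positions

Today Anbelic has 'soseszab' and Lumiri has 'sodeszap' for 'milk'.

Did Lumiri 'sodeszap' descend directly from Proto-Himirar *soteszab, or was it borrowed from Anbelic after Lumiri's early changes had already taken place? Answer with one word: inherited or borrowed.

If inherited, *soteszab would pass through all of Lumiri's changes:
Lumiri: *soteszab > sodeszab > sodeszap  (by intervocalic voicing, final devoicing)
If borrowed from Anbelic 'soseszab' after the early changes, it would undergo only the recent ones:
  rule 4 (pre-rhotic lowering): no change (soseszab)
  rule 5 (h-loss): no change (soseszab)
  ⇒ as a loan: soseszab
Lumiri 'sodeszap' matches the inherited outcome exactly, so it is an inherited cognate, not a loan.

inherited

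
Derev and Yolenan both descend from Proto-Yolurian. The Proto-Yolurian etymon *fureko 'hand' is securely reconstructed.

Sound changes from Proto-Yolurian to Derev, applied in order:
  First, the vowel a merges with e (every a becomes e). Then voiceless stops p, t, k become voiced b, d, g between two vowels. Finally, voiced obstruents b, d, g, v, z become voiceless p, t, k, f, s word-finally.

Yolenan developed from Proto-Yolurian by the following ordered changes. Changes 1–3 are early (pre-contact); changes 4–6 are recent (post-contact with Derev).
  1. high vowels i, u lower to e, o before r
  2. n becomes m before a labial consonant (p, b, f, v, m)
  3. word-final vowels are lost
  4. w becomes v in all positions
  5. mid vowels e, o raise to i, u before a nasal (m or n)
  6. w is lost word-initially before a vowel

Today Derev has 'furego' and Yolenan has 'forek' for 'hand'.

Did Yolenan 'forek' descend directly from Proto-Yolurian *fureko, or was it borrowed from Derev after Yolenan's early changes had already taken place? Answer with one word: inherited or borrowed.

inherited

If inherited, *fureko would pass through all of Yolenan's changes:
Yolenan: *fureko
  fureko → foreko   [pre-rhotic lowering]
  foreko (rule 2 does not apply)
  foreko → forek   [apocope]
  forek (rule 4 does not apply)
  forek (rule 5 does not apply)
  forek (rule 6 does not apply)
  giving Yolenan forek.
If borrowed from Derev 'furego' after the early changes, it would undergo only the recent ones:
  rule 4 (unconditioned shift): no change (furego)
  rule 5 (pre-nasal raising): no change (furego)
  rule 6 (glide loss): no change (furego)
  ⇒ as a loan: furego
Yolenan 'forek' matches the inherited outcome exactly, so it is an inherited cognate, not a loan.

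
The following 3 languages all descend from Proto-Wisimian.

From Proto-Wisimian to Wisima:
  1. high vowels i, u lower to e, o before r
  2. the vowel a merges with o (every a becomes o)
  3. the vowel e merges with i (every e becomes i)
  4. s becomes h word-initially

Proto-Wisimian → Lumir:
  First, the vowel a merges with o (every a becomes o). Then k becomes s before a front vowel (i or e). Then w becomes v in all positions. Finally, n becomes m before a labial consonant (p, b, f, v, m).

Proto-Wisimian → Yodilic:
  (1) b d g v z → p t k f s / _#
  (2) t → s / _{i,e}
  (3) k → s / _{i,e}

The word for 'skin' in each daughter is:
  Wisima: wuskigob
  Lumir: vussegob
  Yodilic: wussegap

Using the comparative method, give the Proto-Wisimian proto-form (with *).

Position 5: Wisima has i, Lumir has e, Yodilic has e. Lumir preserves e here (none of its changes turn any other segment into e), so the proto-segment is *e.
Position 4: Wisima has k, Lumir has s, Yodilic has s. Wisima preserves k here (none of its changes turn any other segment into k), so the proto-segment is *k.
Position 8: Wisima has b, Lumir has b, Yodilic has p. Wisima preserves b here (none of its changes turn any other segment into b), so the proto-segment is *b.
Continuing position by position gives *wuskegab; check it forward:
Wisima: start from *wuskegab.
  rule 1: no change — wuskegab
  rule 2 (vowel merger): wuskegab → wuskegob
  rule 3 (vowel merger): wuskegob → wuskigob
  rule 4: no change — wuskigob
  ⇒ Wisima wuskigob
Lumir: *wuskegab > wuskegob > wussegob > vussegob  (by vowel merger, palatalisation, unconditioned shift)
Yodilic: *wuskegab > wuskegap > wussegap  (by final devoicing, palatalisation)
No other proto-form is consistent with every reflex, so the reconstruction is *wuskegab.

*wuskegab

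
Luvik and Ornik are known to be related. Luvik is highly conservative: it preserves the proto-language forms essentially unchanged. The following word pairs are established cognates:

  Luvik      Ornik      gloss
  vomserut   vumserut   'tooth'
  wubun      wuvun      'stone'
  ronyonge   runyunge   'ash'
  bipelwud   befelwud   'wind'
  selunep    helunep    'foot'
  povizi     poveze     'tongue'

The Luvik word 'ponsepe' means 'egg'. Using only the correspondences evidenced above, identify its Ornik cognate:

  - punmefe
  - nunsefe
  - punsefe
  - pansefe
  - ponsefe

punsefe

ronyonge ~ runyunge — Luvik o corresponds to Ornik u after a consonant, before a nasal.
bipelwud ~ befelwud — Luvik p corresponds to Ornik f between vowels (before a front vowel).
Applying these to Luvik 'ponsepe':
  ponsepe → punsepe   (o→u after a consonant, before a nasal)
  punsepe → punsefe   (p→f between vowels (before a front vowel))
So the Ornik cognate is 'punsefe'.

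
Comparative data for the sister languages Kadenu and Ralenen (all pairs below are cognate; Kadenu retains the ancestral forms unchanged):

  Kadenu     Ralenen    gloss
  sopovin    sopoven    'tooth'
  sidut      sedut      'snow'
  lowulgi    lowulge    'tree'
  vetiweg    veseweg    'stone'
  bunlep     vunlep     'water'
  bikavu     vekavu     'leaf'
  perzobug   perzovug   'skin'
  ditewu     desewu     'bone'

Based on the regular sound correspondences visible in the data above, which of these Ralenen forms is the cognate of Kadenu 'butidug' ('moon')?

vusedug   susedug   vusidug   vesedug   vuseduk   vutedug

vusedug

bunlep ~ vunlep — Kadenu b corresponds to Ralenen v word-initially before a back vowel.
vetiweg ~ veseweg — Kadenu t corresponds to Ralenen s between vowels (before a front vowel).
sidut ~ sedut, vetiweg ~ veseweg — Kadenu i corresponds to Ralenen e after a consonant, before a consonant other than r, m, n, p, b, f, v.
Applying these to Kadenu 'butidug':
  butidug → vutidug   (b→v word-initially before a back vowel)
  vutidug → vusidug   (t→s between vowels (before a front vowel))
  vusidug → vusedug   (i→e after a consonant, before a consonant other than r, m, n, p, b, f, v)
So the Ralenen cognate is 'vusedug'.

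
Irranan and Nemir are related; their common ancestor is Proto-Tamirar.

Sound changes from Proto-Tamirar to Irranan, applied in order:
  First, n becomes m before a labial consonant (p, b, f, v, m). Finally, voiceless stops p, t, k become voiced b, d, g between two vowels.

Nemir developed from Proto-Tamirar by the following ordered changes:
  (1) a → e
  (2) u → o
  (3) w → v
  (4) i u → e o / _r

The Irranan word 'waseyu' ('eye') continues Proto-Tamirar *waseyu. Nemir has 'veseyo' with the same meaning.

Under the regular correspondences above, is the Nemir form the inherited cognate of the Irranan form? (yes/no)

yes

Derive the expected Nemir reflex of *waseyu:
Nemir: *waseyu > weseyu > weseyo > veseyo  (by vowel merger, vowel merger, unconditioned shift)
Nemir 'veseyo' matches the regular reflex exactly, so the pair is cognate.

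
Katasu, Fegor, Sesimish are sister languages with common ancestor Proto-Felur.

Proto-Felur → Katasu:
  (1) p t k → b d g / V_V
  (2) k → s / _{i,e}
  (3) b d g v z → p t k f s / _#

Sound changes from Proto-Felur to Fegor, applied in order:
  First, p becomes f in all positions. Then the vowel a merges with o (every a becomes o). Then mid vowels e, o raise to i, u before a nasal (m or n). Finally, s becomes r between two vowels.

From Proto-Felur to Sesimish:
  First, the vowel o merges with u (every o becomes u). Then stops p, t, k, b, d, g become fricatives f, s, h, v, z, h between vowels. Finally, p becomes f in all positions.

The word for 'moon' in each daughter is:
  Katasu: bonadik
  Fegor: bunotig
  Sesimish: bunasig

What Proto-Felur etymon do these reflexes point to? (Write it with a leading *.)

*bonatig

Position 5: Katasu has d, Fegor has t, Sesimish has s. Fegor preserves t here (none of its changes turn any other segment into t), so the proto-segment is *t.
Position 2: Katasu has o, Fegor has u, Sesimish has u. Katasu preserves o here (none of its changes turn any other segment into o), so the proto-segment is *o.
Position 7: Katasu has k, Fegor has g, Sesimish has g. Fegor preserves g here (none of its changes turn any other segment into g), so the proto-segment is *g.
Continuing position by position gives *bonatig; check it forward:
Katasu: *bonatig > bonadig > bonadik  (by intervocalic voicing, final devoicing)
Fegor: *bonatig > bonotig > bunotig  (by vowel merger, pre-nasal raising)
Sesimish: start from *bonatig.
  rule 1 (vowel merger): bonatig → bunatig
  rule 2 (intervocalic lenition): bunatig → bunasig
  rule 3: no change — bunasig
  ⇒ Sesimish bunasig
*bonatig is the unique common source.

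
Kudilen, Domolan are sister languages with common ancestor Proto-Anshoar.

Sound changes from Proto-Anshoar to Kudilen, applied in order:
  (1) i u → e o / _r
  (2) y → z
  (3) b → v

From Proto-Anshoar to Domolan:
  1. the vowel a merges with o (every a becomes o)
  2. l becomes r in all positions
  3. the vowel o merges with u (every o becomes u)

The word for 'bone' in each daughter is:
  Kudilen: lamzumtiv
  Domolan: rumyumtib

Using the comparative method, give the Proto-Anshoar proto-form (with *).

*lamyumtib

Position 4: Kudilen has z, Domolan has y. Domolan preserves y here (none of its changes turn any other segment into y), so the proto-segment is *y.
Position 1: Kudilen has l, Domolan has r. Kudilen preserves l here (none of its changes turn any other segment into l), so the proto-segment is *l.
Continuing position by position gives *lamyumtib; check it forward:
Kudilen: *lamyumtib > lamzumtib > lamzumtiv  (by unconditioned shift, unconditioned shift)
Domolan: *lamyumtib > lomyumtib > romyumtib > rumyumtib  (by vowel merger, unconditioned shift, vowel merger)
No other proto-form is consistent with every reflex, so the reconstruction is *lamyumtib.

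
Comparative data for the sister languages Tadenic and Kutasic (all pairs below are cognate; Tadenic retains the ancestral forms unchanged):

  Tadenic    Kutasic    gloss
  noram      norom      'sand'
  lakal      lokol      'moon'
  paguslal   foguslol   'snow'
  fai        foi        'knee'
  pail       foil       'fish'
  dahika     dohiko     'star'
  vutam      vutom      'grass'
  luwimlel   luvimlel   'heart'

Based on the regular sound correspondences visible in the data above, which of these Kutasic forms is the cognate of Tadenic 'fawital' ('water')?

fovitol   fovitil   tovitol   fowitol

lakal ~ lokol, paguslal ~ foguslol — Tadenic a corresponds to Kutasic o after a consonant, before a consonant other than r, m, n, p, b, f, v.
luwimlel ~ luvimlel — Tadenic w corresponds to Kutasic v between vowels (before a front vowel).
Applying these to Tadenic 'fawital':
  fawital → fowital   (a→o after a consonant, before a consonant other than r, m, n, p, b, f, v)
  fowital → fovital   (w→v between vowels (before a front vowel))
  fovital → fovitol   (a→o after a consonant, before a consonant other than r, m, n, p, b, f, v)
So the Kutasic cognate is 'fovitol'.

fovitol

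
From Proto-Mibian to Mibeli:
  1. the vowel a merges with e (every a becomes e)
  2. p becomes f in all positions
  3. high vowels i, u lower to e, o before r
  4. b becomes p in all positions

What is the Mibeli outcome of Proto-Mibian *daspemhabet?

Mibeli: *daspemhabet > despemhebet > desfemhebet > desfemhepet  (by vowel merger, unconditioned shift, unconditioned shift)

desfemhepet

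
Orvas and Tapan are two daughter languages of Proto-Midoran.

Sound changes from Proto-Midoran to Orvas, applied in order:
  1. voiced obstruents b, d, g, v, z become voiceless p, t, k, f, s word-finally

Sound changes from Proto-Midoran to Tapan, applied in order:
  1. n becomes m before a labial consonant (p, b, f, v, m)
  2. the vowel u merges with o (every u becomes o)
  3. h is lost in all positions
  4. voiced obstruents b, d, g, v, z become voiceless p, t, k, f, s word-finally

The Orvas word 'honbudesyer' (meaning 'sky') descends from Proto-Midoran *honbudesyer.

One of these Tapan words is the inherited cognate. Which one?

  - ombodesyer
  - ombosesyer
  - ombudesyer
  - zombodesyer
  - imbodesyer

ombodesyer

Tapan: *honbudesyer > hombudesyer > hombodesyer > ombodesyer  (by nasal place assimilation, vowel merger, h-loss)
Only 'ombodesyer' matches the regular Tapan development of *honbudesyer.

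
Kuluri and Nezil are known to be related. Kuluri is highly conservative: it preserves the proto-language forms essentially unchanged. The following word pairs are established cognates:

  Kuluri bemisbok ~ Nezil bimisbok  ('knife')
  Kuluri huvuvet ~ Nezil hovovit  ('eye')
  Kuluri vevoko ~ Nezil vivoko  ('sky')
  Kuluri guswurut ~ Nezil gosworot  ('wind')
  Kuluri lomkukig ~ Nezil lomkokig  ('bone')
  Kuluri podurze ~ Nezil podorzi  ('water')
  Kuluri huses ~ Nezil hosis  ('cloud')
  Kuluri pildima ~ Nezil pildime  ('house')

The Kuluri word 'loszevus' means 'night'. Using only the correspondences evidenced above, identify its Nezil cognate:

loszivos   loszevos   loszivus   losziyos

loszivos

vevoko ~ vivoko — Kuluri e corresponds to Nezil i after a consonant, before a labial obstruent.
guswurut ~ gosworot, lomkukig ~ lomkokig — Kuluri u corresponds to Nezil o after a consonant, before a consonant other than r, m, n, p, b, f, v.
Applying these to Kuluri 'loszevus':
  loszevus → loszivus   (e→i after a consonant, before a labial obstruent)
  loszivus → loszivos   (u→o after a consonant, before a consonant other than r, m, n, p, b, f, v)
So the Nezil cognate is 'loszivos'.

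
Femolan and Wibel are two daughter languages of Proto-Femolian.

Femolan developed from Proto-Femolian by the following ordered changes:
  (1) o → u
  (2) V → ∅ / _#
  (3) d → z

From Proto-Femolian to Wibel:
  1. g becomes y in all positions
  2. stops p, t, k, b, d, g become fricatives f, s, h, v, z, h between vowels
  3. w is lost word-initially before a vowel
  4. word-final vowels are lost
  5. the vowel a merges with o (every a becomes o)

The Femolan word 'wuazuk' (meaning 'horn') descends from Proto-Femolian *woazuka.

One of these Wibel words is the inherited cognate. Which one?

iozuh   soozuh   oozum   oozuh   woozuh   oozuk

Wibel: *woazuka
  woazuka (rule 1 does not apply)
  woazuka → woazuha   [intervocalic lenition]
  woazuha → oazuha   [glide loss]
  oazuha → oazuh   [apocope]
  oazuh → oozuh   [vowel merger]
  giving Wibel oozuh.
Only 'oozuh' matches the regular Wibel development of *woazuka.

oozuh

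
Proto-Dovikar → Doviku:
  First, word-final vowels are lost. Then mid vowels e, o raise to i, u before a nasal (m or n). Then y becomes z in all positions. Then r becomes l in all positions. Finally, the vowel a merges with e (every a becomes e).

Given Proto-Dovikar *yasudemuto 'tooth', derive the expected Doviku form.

Doviku: *yasudemuto > yasudemut > yasudimut > zasudimut > zesudimut  (by apocope, pre-nasal raising, unconditioned shift, vowel merger)

zesudimut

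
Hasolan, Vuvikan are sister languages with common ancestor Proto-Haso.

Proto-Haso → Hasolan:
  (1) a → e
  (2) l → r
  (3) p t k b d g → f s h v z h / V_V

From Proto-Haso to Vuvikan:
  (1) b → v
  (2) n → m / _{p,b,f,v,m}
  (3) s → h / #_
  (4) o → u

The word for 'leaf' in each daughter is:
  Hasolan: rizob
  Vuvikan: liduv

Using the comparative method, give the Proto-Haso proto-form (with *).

Position 4: Hasolan has o, Vuvikan has u. Hasolan preserves o here (none of its changes turn any other segment into o), so the proto-segment is *o.
Position 5: Hasolan has b, Vuvikan has v. Hasolan preserves b here (none of its changes turn any other segment into b), so the proto-segment is *b.
Verify the candidate proto-form against each daughter:
Hasolan: start from *lidob.
  rule 1: no change — lidob
  rule 2 (unconditioned shift): lidob → ridob
  rule 3 (intervocalic lenition): ridob → rizob
  ⇒ Hasolan rizob
Vuvikan: *lidob > lidov > liduv  (by unconditioned shift, vowel merger)
*lidob is the unique common source.

*lidob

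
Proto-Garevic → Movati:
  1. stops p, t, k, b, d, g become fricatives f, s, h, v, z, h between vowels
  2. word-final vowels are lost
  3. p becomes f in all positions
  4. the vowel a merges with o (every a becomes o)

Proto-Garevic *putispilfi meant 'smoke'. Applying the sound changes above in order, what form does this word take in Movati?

Movati: start from *putispilfi.
  rule 1 (intervocalic lenition): putispilfi → pusispilfi
  rule 2 (apocope): pusispilfi → pusispilf
  rule 3 (unconditioned shift): pusispilf → fusisfilf
  rule 4: no change — fusisfilf
  ⇒ Movati fusisfilf

fusisfilf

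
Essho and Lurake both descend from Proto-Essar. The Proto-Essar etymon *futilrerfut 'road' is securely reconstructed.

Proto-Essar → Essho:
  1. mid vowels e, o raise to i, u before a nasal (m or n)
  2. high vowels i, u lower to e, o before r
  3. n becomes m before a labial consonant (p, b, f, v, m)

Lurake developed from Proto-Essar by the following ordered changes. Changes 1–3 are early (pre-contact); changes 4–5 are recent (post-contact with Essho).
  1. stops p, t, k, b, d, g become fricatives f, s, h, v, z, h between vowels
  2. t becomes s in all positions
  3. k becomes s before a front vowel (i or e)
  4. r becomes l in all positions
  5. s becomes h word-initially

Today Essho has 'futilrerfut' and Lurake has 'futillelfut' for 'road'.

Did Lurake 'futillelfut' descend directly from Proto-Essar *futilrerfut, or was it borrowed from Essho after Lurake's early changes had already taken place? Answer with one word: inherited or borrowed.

If inherited, *futilrerfut would pass through all of Lurake's changes:
Lurake: start from *futilrerfut.
  rule 1 (intervocalic lenition): futilrerfut → fusilrerfut
  rule 2 (unconditioned shift): fusilrerfut → fusilrerfus
  rule 3: no change — fusilrerfus
  rule 4 (unconditioned shift): fusilrerfus → fusillelfus
  rule 5: no change — fusillelfus
  ⇒ Lurake fusillelfus
If borrowed from Essho 'futilrerfut' after the early changes, it would undergo only the recent ones:
  rule 4 (unconditioned shift): futilrerfut → futillelfut
  rule 5 (debuccalisation): no change (futillelfut)
  ⇒ as a loan: futillelfut
Lurake 'futillelfut' matches the loan outcome 'futillelfut', not the inherited 'fusillelfus' — it skipped the early Lurake changes, so it was borrowed from Essho.

borrowed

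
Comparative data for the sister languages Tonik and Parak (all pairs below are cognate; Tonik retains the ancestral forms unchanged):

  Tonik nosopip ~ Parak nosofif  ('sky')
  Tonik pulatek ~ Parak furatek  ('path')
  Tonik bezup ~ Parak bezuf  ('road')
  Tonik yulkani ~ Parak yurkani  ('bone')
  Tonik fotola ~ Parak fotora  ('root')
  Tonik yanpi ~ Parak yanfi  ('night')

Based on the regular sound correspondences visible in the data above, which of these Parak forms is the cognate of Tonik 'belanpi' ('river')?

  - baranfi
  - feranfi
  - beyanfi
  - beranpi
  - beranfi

pulatek ~ furatek, fotola ~ fotora — Tonik l corresponds to Parak r between vowels (before a back vowel).
yanpi ~ yanfi — Tonik p corresponds to Parak f after a consonant, before a front vowel.
Applying these to Tonik 'belanpi':
  belanpi → beranpi   (l→r between vowels (before a back vowel))
  beranpi → beranfi   (p→f after a consonant, before a front vowel)
So the Parak cognate is 'beranfi'.

beranfi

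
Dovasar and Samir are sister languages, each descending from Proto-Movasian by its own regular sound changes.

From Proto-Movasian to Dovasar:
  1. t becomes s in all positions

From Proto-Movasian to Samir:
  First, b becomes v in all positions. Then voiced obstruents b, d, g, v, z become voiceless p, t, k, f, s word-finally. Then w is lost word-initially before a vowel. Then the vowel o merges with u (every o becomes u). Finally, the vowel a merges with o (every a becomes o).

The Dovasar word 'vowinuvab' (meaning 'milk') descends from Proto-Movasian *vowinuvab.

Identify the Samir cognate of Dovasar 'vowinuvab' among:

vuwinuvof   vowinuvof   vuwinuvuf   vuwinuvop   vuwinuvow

Samir: *vowinuvab
  vowinuvab → vowinuvav   [unconditioned shift]
  vowinuvav → vowinuvaf   [final devoicing]
  vowinuvaf (rule 3 does not apply)
  vowinuvaf → vuwinuvaf   [vowel merger]
  vuwinuvaf → vuwinuvof   [vowel merger]
  giving Samir vuwinuvof.
Among the options, 'vuwinuvof' alone shows every Samir change applied in order.

vuwinuvof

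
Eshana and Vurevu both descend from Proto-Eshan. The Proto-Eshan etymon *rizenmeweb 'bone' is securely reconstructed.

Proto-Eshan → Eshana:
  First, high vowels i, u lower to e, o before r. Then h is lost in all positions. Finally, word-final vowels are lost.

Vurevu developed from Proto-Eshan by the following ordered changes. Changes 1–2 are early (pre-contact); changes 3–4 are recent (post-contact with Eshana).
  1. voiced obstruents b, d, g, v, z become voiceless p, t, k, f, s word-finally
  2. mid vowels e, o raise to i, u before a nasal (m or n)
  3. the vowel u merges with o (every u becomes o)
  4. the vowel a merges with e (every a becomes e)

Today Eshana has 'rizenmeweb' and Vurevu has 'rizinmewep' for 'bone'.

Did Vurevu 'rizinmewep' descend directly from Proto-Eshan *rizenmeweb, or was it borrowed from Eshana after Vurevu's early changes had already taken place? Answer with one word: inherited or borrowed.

If inherited, *rizenmeweb would pass through all of Vurevu's changes:
Vurevu: *rizenmeweb
  rizenmeweb → rizenmewep   [final devoicing]
  rizenmewep → rizinmewep   [pre-nasal raising]
  rizinmewep (rule 3 does not apply)
  rizinmewep (rule 4 does not apply)
  giving Vurevu rizinmewep.
If borrowed from Eshana 'rizenmeweb' after the early changes, it would undergo only the recent ones:
  rule 3 (vowel merger): no change (rizenmeweb)
  rule 4 (vowel merger): no change (rizenmeweb)
  ⇒ as a loan: rizenmeweb
Vurevu 'rizinmewep' matches the inherited outcome exactly, so it is an inherited cognate, not a loan.

inherited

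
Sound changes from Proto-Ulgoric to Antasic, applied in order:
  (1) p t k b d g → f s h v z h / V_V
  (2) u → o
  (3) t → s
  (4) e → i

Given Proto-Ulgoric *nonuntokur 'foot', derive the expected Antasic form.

Antasic: start from *nonuntokur.
  rule 1 (intervocalic lenition): nonuntokur → nonuntohur
  rule 2 (vowel merger): nonuntohur → nonontohor
  rule 3 (unconditioned shift): nonontohor → nononsohor
  rule 4: no change — nononsohor
  ⇒ Antasic nononsohor

nononsohor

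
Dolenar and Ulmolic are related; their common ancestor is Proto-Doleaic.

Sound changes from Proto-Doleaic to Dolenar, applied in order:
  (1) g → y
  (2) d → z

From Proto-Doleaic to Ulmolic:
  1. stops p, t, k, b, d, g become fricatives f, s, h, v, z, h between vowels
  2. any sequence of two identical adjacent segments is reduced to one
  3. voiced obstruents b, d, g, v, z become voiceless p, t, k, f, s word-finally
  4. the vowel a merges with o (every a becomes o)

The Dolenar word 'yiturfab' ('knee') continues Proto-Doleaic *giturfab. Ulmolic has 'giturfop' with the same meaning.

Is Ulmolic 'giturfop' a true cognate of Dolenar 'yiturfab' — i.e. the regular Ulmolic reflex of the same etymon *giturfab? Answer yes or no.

Derive the expected Ulmolic reflex of *giturfab:
Ulmolic: *giturfab > gisurfab > gisurfap > gisurfop  (by intervocalic lenition, final devoicing, vowel merger)
The regular Ulmolic reflex would be 'gisurfop', but the attested form is 'giturfop'. The correspondence is irregular, so they are not cognates (the Ulmolic form has a different source).

no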